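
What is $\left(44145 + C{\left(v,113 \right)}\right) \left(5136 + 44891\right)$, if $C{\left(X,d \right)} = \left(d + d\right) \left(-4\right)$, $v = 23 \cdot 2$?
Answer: $2163217507$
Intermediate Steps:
$v = 46$
$C{\left(X,d \right)} = - 8 d$ ($C{\left(X,d \right)} = 2 d \left(-4\right) = - 8 d$)
$\left(44145 + C{\left(v,113 \right)}\right) \left(5136 + 44891\right) = \left(44145 - 904\right) \left(5136 + 44891\right) = \left(44145 - 904\right) 50027 = 43241 \cdot 50027 = 2163217507$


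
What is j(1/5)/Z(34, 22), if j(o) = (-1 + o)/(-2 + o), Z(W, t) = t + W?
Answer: 1/126 ≈ 0.0079365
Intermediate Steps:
Z(W, t) = W + t
j(o) = (-1 + o)/(-2 + o)
j(1/5)/Z(34, 22) = ((-1 + 1/5)/(-2 + 1/5))/(34 + 22) = ((-1 + ⅕)/(-2 + ⅕))/56 = (-⅘/(-9/5))/56 = (-5/9*(-⅘))/56 = (1/56)*(4/9) = 1/126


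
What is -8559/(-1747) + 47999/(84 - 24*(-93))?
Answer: 103676897/4046052 ≈ 25.624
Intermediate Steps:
-8559/(-1747) + 47999/(84 - 24*(-93)) = -8559*(-1/1747) + 47999/(84 + 2232) = 8559/1747 + 47999/2316 = 103676897/4046052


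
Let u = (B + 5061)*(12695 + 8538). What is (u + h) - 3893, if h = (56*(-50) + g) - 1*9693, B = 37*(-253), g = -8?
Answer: -91318294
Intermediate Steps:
B = -9361
u = -91301900 (u = (-9361 + 5061)*(12695 + 8538) = -4300*21233 = -91301900)
h = -12501 (h = (56*(-50) - 8) - 1*9693 = (-2800 - 8) - 9693 = -2808 - 9693 = -12501)
(u + h) - 3893 = (-91301900 - 12501) - 3893 = -91314401 - 3893 = -91318294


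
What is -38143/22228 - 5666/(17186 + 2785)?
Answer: -887697701/443915388 ≈ -1.9997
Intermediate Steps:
-38143/22228 - 5666/(17186 + 2785) = -38143*1/22228 - 5666/19971 = -38143/22228 - 5666*1/19971 = -38143/22228 - 5666/19971 = -887697701/443915388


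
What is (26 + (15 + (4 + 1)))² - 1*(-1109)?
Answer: 3225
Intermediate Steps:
(26 + (15 + (4 + 1)))² - 1*(-1109) = (26 + (15 + 5))² + 1109 = (26 + 20)² + 1109 = 46² + 1109 = 2116 + 1109 = 3225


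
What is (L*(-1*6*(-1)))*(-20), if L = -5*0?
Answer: 0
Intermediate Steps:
L = 0
(L*(-1*6*(-1)))*(-20) = (0*(-1*6*(-1)))*(-20) = (0*(-6*(-1)))*(-20) = (0*6)*(-20) = 0*(-20) = 0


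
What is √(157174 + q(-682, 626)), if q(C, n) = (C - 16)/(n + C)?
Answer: √30808547/14 ≈ 396.47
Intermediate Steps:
q(C, n) = (-16 + C)/(C + n)
√(157174 + q(-682, 626)) = √(157174 + (-16 - 682)/(-682 + 626)) = √(157174 - 698/(-56)) = √(157174 - 1/56*(-698)) = √(157174 + 349/28) = √(4401221/28) = √30808547/14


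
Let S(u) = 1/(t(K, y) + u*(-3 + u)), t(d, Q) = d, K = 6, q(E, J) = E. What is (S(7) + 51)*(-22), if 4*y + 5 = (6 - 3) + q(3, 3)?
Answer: -19085/17 ≈ -1122.6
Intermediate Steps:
y = ¼ (y = -5/4 + ((6 - 3) + 3)/4 = -5/4 + (3 + 3)/4 = -5/4 + (¼)*6 = -5/4 + 3/2 = ¼ ≈ 0.25000)
S(u) = 1/(6 + u*(-3 + u))
(S(7) + 51)*(-22) = (1/(6 + 7² - 3*7) + 51)*(-22) = (1/(6 + 49 - 21) + 51)*(-22) = (1/34 + 51)*(-22) = (1735/34)*(-22) = -19085/17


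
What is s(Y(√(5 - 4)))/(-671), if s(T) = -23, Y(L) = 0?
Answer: 23/671 ≈ 0.034277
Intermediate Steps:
s(Y(√(5 - 4)))/(-671) = -23/(-671) = -23*(-1/671) = 23/671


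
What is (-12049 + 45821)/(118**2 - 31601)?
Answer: -33772/17677 ≈ -1.9105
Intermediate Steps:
(-12049 + 45821)/(118**2 - 31601) = 33772/(13924 - 31601) = 33772/(-17677) = 33772*(-1/17677) = -33772/17677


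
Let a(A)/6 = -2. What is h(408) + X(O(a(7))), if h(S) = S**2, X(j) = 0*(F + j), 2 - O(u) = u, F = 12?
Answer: 166464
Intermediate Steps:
a(A) = -12 (a(A) = 6*(-2) = -12)
O(u) = 2 - u
X(j) = 0 (X(j) = 0*(12 + j) = 0)
h(408) + X(O(a(7))) = 408**2 + 0 = 166464 + 0 = 166464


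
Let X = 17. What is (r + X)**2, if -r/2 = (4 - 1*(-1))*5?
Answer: 1089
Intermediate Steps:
r = -50 (r = -2*(4 - 1*(-1))*5 = -2*(4 + 1)*5 = -10*5 = -2*25 = -50)
(r + X)**2 = (-50 + 17)**2 = (-33)**2 = 1089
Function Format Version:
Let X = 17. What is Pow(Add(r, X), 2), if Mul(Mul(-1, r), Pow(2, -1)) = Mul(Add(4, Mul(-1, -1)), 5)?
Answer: 1089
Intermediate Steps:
r = -50 (r = Mul(-2, Mul(Add(4, Mul(-1, -1)), 5)) = Mul(-2, Mul(Add(4, 1), 5)) = Mul(-2, Mul(5, 5)) = Mul(-2, 25) = -50)
Pow(Add(r, X), 2) = Pow(Add(-50, 17), 2) = Pow(-33, 2) = 1089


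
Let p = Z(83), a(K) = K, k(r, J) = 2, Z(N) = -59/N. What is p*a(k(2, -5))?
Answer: -118/83 ≈ -1.4217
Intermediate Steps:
p = -59/83 ≈ -0.71084
p*a(k(2, -5)) = -59/83*2 = -118/83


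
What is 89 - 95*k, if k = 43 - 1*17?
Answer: -2381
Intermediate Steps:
k = 26 (k = 43 - 17 = 26)
89 - 95*k = 89 - 95*26 = 89 - 2470 = -2381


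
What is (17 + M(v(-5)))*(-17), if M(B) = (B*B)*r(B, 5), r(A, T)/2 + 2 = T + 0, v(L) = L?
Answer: -2839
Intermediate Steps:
r(A, T) = -4 + 2*T (r(A, T) = -4 + 2*(T + 0) = -4 + 2*T)
M(B) = 6*B² (M(B) = (B*B)*(-4 + 2*5) = B²*(-4 + 10) = B²*6 = 6*B²)
(17 + M(v(-5)))*(-17) = (17 + 6*(-5)²)*(-17) = (17 + 6*25)*(-17) = (17 + 150)*(-17) = 167*(-17) = -2839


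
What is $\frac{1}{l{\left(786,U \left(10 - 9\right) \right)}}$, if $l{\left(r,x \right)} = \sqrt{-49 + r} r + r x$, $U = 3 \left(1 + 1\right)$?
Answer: $- \frac{1}{91831} + \frac{\sqrt{737}}{550986} \approx 3.8382 \cdot 10^{-5}$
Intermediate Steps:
$U = 6$ ($U = 3 \cdot 2 = 6$)
$l{\left(r,x \right)} = r x + r \sqrt{-49 + r}$ ($l{\left(r,x \right)} = r \sqrt{-49 + r} + r x = r x + r \sqrt{-49 + r}$)
$\frac{1}{l{\left(786,U \left(10 - 9\right) \right)}} = \frac{1}{786 \left(6 \left(10 - 9\right) + \sqrt{-49 + 786}\right)} = \frac{1}{786 \left(6 \cdot 1 + \sqrt{737}\right)} = \frac{1}{786 \left(6 + \sqrt{737}\right)} = \frac{1}{4716 + 786 \sqrt{737}}$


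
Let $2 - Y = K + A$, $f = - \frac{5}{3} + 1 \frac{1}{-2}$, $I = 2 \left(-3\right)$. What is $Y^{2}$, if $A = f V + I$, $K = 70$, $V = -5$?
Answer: $\frac{190969}{36} \approx 5304.7$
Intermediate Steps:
$I = -6$
$f = - \frac{13}{6}$ ($f = \left(-5\right) \frac{1}{3} + 1 \left(- \frac{1}{2}\right) = - \frac{5}{3} - \frac{1}{2} = - \frac{13}{6} \approx -2.1667$)
$A = \frac{29}{6}$ ($A = \left(- \frac{13}{6}\right) \left(-5\right) - 6 = \frac{65}{6} - 6 = \frac{29}{6} \approx 4.8333$)
$Y = - \frac{437}{6}$ ($Y = 2 - \left(70 + \frac{29}{6}\right) = 2 - \frac{449}{6} = - \frac{437}{6} \approx -72.833$)
$Y^{2} = \left(- \frac{437}{6}\right)^{2} = \frac{190969}{36}$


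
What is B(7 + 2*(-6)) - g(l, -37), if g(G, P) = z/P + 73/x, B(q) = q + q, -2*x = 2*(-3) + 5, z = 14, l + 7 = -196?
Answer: -5758/37 ≈ -155.62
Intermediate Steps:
l = -203 (l = -7 - 196 = -203)
x = 1/2 (x = -(2*(-3) + 5)/2 = -(-6 + 5)/2 = -1/2*(-1) = 1/2 ≈ 0.50000)
B(q) = 2*q
g(G, P) = 146 + 14/P (g(G, P) = 14/P + 73/(1/2) = 14/P + 73*2 = 14/P + 146 = 146 + 14/P)
B(7 + 2*(-6)) - g(l, -37) = 2*(7 + 2*(-6)) - (146 + 14/(-37)) = 2*(7 - 12) - (146 + 14*(-1/37)) = 2*(-5) - (146 - 14/37) = -10 - 1*5388/37 = -10 - 5388/37 = -5758/37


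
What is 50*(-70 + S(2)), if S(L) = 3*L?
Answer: -3200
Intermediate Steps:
50*(-70 + S(2)) = 50*(-70 + 3*2) = 50*(-70 + 6) = 50*(-64) = -3200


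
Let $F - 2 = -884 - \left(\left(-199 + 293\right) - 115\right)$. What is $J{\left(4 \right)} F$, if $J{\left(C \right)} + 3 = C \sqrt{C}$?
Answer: $-4305$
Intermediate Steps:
$J{\left(C \right)} = -3 + C^{\frac{3}{2}}$ ($J{\left(C \right)} = -3 + C \sqrt{C} = -3 + C^{\frac{3}{2}}$)
$F = -861$ ($F = 2 - 863 = -861$)
$J{\left(4 \right)} F = \left(-3 + 4^{\frac{3}{2}}\right) \left(-861\right) = \left(-3 + 8\right) \left(-861\right) = 5 \left(-861\right) = -4305$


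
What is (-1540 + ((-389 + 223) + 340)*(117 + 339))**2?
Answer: 6053462416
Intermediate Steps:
(-1540 + ((-389 + 223) + 340)*(117 + 339))**2 = (-1540 + (-166 + 340)*456)**2 = (-1540 + 174*456)**2 = (-1540 + 79344)**2 = 77804**2 = 6053462416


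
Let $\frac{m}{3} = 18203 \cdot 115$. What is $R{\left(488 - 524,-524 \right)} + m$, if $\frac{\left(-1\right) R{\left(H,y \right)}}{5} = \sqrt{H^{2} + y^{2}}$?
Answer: $6280035 - 20 \sqrt{17242} \approx 6.2774 \cdot 10^{6}$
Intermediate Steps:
$m = 6280035$ ($m = 3 \cdot 18203 \cdot 115 = 3 \cdot 2093345 = 6280035$)
$R{\left(H,y \right)} = - 5 \sqrt{H^{2} + y^{2}}$
$R{\left(488 - 524,-524 \right)} + m = - 5 \sqrt{\left(488 - 524\right)^{2} + \left(-524\right)^{2}} + 6280035 = - 5 \sqrt{\left(-36\right)^{2} + 274576} + 6280035 = - 5 \sqrt{1296 + 274576} + 6280035 = - 5 \sqrt{275872} + 6280035 = - 5 \cdot 4 \sqrt{17242} + 6280035 = - 20 \sqrt{17242} + 6280035 = 6280035 - 20 \sqrt{17242}$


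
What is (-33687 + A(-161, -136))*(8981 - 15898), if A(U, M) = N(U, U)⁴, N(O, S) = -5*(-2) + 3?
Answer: 35456542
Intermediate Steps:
N(O, S) = 13 (N(O, S) = 10 + 3 = 13)
A(U, M) = 28561 (A(U, M) = 13⁴ = 28561)
(-33687 + A(-161, -136))*(8981 - 15898) = (-33687 + 28561)*(8981 - 15898) = -5126*(-6917) = 35456542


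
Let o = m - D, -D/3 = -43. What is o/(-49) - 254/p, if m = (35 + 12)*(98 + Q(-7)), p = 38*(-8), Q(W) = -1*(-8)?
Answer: -731433/7448 ≈ -98.205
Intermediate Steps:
Q(W) = 8
D = 129 (D = -3*(-43) = 129)
p = -304
m = 4982 (m = (35 + 12)*(98 + 8) = 47*106 = 4982)
o = 4853 (o = 4982 - 1*129 = 4982 - 129 = 4853)
o/(-49) - 254/p = 4853/(-49) - 254/(-304) = 4853*(-1/49) - 254*(-1/304) = -4853/49 + 127/152 = -731433/7448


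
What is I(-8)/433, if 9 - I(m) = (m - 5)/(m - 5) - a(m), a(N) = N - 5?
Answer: -5/433 ≈ -0.011547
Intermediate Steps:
a(N) = -5 + N
I(m) = 3 + m (I(m) = 9 - ((m - 5)/(m - 5) - (-5 + m)) = 9 - ((-5 + m)/(-5 + m) + (5 - m)) = 9 - (1 + (5 - m)) = 9 - (6 - m) = 9 + (-6 + m) = 3 + m)
I(-8)/433 = (3 - 8)/433 = -5*1/433 = -5/433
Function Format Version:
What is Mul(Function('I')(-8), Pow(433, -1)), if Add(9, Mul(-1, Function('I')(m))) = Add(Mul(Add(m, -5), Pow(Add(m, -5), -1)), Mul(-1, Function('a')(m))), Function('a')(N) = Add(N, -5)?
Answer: Rational(-5, 433) ≈ -0.011547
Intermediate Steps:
Function('a')(N) = Add(-5, N)
Function('I')(m) = Add(3, m) (Function('I')(m) = Add(9, Mul(-1, Add(Mul(Add(m, -5), Pow(Add(m, -5), -1)), Mul(-1, Add(-5, m))))) = Add(9, Mul(-1, Add(Mul(Add(-5, m), Pow(Add(-5, m), -1)), Add(5, Mul(-1, m))))) = Add(9, Mul(-1, Add(1, Add(5, Mul(-1, m))))) = Add(9, Mul(-1, Add(6, Mul(-1, m)))) = Add(9, Add(-6, m)) = Add(3, m))
Mul(Function('I')(-8), Pow(433, -1)) = Mul(Add(3, -8), Pow(433, -1)) = Mul(-5, Rational(1, 433)) = Rational(-5, 433)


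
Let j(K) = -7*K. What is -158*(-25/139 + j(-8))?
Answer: -1225922/139 ≈ -8819.6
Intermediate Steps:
-158*(-25/139 + j(-8)) = -158*(-25/139 - 7*(-8)) = -158*(-25*1/139 + 56) = -158*(-25/139 + 56) = -158*7759/139 = -1225922/139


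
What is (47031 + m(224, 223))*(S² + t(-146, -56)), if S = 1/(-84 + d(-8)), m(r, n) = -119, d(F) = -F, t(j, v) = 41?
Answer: 694347444/361 ≈ 1.9234e+6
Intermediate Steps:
S = -1/76 (S = 1/(-84 - 1*(-8)) = 1/(-84 + 8) = 1/(-76) = -1/76 ≈ -0.013158)
(47031 + m(224, 223))*(S² + t(-146, -56)) = (47031 - 119)*((-1/76)² + 41) = 46912*(1/5776 + 41) = 46912*(236817/5776) = 694347444/361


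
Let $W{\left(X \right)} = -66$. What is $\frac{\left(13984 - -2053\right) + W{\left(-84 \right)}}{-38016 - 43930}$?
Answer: $- \frac{15971}{81946} \approx -0.1949$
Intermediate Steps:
$\frac{\left(13984 - -2053\right) + W{\left(-84 \right)}}{-38016 - 43930} = \frac{\left(13984 - -2053\right) - 66}{-38016 - 43930} = \frac{\left(13984 + 2053\right) - 66}{-81946} = \left(16037 - 66\right) \left(- \frac{1}{81946}\right) = 15971 \left(- \frac{1}{81946}\right) = - \frac{15971}{81946}$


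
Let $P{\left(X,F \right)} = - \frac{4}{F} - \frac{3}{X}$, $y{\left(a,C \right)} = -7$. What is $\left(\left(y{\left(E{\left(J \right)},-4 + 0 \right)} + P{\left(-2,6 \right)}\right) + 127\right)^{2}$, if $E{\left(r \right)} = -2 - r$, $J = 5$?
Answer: $\frac{525625}{36} \approx 14601.0$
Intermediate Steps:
$\left(\left(y{\left(E{\left(J \right)},-4 + 0 \right)} + P{\left(-2,6 \right)}\right) + 127\right)^{2} = \left(\left(-7 - \left(- \frac{3}{2} + \frac{2}{3}\right)\right) + 127\right)^{2} = \left(\left(-7 - - \frac{5}{6}\right) + 127\right)^{2} = \left(\left(-7 + \left(- \frac{2}{3} + \frac{3}{2}\right)\right) + 127\right)^{2} = \left(\left(-7 + \frac{5}{6}\right) + 127\right)^{2} = \left(- \frac{37}{6} + 127\right)^{2} = \left(\frac{725}{6}\right)^{2} = \frac{525625}{36}$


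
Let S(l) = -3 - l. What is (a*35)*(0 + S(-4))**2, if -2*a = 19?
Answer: -665/2 ≈ -332.50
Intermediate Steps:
a = -19/2 (a = -1/2*19 = -19/2 ≈ -9.5000)
(a*35)*(0 + S(-4))**2 = (-19/2*35)*(0 + (-3 - 1*(-4)))**2 = -665*(0 + (-3 + 4))**2/2 = -665*(0 + 1)**2/2 = -665/2*1**2 = -665/2*1 = -665/2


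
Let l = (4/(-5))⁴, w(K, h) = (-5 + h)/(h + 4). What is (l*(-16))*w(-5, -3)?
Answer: 32768/625 ≈ 52.429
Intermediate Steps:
w(K, h) = (-5 + h)/(4 + h)
l = 256/625 (l = (4*(-⅕))⁴ = (-⅘)⁴ = 256/625 ≈ 0.40960)
(l*(-16))*w(-5, -3) = ((256/625)*(-16))*((-5 - 3)/(4 - 3)) = -4096*(-8)/(625*1) = -4096*(-8)/625 = -4096/625*(-8) = 32768/625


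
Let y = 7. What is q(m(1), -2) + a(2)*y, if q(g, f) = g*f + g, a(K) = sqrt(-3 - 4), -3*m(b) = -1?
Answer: -1/3 + 7*I*sqrt(7) ≈ -0.33333 + 18.52*I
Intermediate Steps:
m(b) = 1/3 (m(b) = -1/3*(-1) = 1/3)
a(K) = I*sqrt(7) (a(K) = sqrt(-7) = I*sqrt(7))
q(g, f) = g + f*g (q(g, f) = f*g + g = g + f*g)
q(m(1), -2) + a(2)*y = (1 - 2)/3 + (I*sqrt(7))*7 = (1/3)*(-1) + 7*I*sqrt(7) = -1/3 + 7*I*sqrt(7)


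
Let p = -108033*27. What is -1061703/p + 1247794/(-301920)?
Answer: -61465365161/16308661680 ≈ -3.7689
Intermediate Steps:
p = -2916891
-1061703/p + 1247794/(-301920) = -1061703/(-2916891) + 1247794/(-301920) = -1061703*(-1/2916891) + 1247794*(-1/301920) = 117967/324099 - 623897/150960 = -61465365161/16308661680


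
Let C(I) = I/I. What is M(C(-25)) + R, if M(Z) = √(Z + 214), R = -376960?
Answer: -376960 + √215 ≈ -3.7695e+5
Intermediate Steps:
C(I) = 1
M(Z) = √(214 + Z)
M(C(-25)) + R = √(214 + 1) - 376960 = √215 - 376960 = -376960 + √215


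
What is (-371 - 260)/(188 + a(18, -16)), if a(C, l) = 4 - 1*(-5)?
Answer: -631/197 ≈ -3.2030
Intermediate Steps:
a(C, l) = 9 (a(C, l) = 4 + 5 = 9)
(-371 - 260)/(188 + a(18, -16)) = (-371 - 260)/(188 + 9) = -631/197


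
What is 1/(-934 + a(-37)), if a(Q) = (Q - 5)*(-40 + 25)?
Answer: -1/304 ≈ -0.0032895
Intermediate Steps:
a(Q) = 75 - 15*Q (a(Q) = (-5 + Q)*(-15) = 75 - 15*Q)
1/(-934 + a(-37)) = 1/(-934 + (75 - 15*(-37))) = 1/(-934 + (75 + 555)) = 1/(-934 + 630) = 1/(-304) = -1/304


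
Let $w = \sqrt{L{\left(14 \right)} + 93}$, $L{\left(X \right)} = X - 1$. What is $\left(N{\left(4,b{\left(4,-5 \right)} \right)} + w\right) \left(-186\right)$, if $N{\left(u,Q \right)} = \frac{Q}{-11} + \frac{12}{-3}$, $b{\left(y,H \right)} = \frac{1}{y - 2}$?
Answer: $\frac{8277}{11} - 186 \sqrt{106} \approx -1162.5$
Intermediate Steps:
$L{\left(X \right)} = -1 + X$
$w = \sqrt{106}$ ($w = \sqrt{\left(-1 + 14\right) + 93} = \sqrt{13 + 93} = \sqrt{106} \approx 10.296$)
$b{\left(y,H \right)} = \frac{1}{-2 + y}$
$N{\left(u,Q \right)} = -4 - \frac{Q}{11}$ ($N{\left(u,Q \right)} = Q \left(- \frac{1}{11}\right) + 12 \left(- \frac{1}{3}\right) = - \frac{Q}{11} - 4 = -4 - \frac{Q}{11}$)
$\left(N{\left(4,b{\left(4,-5 \right)} \right)} + w\right) \left(-186\right) = \left(\left(-4 - \frac{1}{11 \left(-2 + 4\right)}\right) + \sqrt{106}\right) \left(-186\right) = \left(\left(-4 - \frac{1}{11 \cdot 2}\right) + \sqrt{106}\right) \left(-186\right) = \left(\left(-4 - \frac{1}{22}\right) + \sqrt{106}\right) \left(-186\right) = \left(- \frac{89}{22} + \sqrt{106}\right) \left(-186\right) = \frac{8277}{11} - 186 \sqrt{106}$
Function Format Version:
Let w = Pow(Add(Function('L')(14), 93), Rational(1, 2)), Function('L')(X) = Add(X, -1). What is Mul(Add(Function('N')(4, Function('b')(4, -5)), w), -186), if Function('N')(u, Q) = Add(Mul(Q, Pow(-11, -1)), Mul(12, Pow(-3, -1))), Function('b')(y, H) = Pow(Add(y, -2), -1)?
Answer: Add(Rational(8277, 11), Mul(-186, Pow(106, Rational(1, 2)))) ≈ -1162.5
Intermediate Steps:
Function('L')(X) = Add(-1, X)
w = Pow(106, Rational(1, 2)) (w = Pow(Add(Add(-1, 14), 93), Rational(1, 2)) = Pow(Add(13, 93), Rational(1, 2)) = Pow(106, Rational(1, 2)) ≈ 10.296)
Function('b')(y, H) = Pow(Add(-2, y), -1)
Function('N')(u, Q) = Add(-4, Mul(Rational(-1, 11), Q)) (Function('N')(u, Q) = Add(Mul(Q, Rational(-1, 11)), Mul(12, Rational(-1, 3))) = Add(Mul(Rational(-1, 11), Q), -4) = Add(-4, Mul(Rational(-1, 11), Q)))
Mul(Add(Function('N')(4, Function('b')(4, -5)), w), -186) = Mul(Add(Add(-4, Mul(Rational(-1, 11), Pow(Add(-2, 4), -1))), Pow(106, Rational(1, 2))), -186) = Mul(Add(Add(-4, Mul(Rational(-1, 11), Pow(2, -1))), Pow(106, Rational(1, 2))), -186) = Mul(Add(Add(-4, Mul(Rational(-1, 11), Rational(1, 2))), Pow(106, Rational(1, 2))), -186) = Mul(Add(Add(-4, Rational(-1, 22)), Pow(106, Rational(1, 2))), -186) = Mul(Add(Rational(-89, 22), Pow(106, Rational(1, 2))), -186) = Add(Rational(8277, 11), Mul(-186, Pow(106, Rational(1, 2))))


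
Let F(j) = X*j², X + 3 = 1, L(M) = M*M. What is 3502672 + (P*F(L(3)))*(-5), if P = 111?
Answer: 3592582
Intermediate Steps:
L(M) = M²
X = -2 (X = -3 + 1 = -2)
F(j) = -2*j²
3502672 + (P*F(L(3)))*(-5) = 3502672 + (111*(-2*(3²)²))*(-5) = 3502672 + (111*(-2*9²))*(-5) = 3502672 + (111*(-2*81))*(-5) = 3502672 + (111*(-162))*(-5) = 3502672 - 17982*(-5) = 3502672 + 89910 = 3592582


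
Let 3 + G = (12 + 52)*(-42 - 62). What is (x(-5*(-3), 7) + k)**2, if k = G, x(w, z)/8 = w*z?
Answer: 33860761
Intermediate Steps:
x(w, z) = 8*w*z (x(w, z) = 8*(w*z) = 8*w*z)
G = -6659 (G = -3 + (12 + 52)*(-42 - 62) = -3 + 64*(-104) = -3 - 6656 = -6659)
k = -6659
(x(-5*(-3), 7) + k)**2 = (8*(-5*(-3))*7 - 6659)**2 = (8*15*7 - 6659)**2 = (840 - 6659)**2 = (-5819)**2 = 33860761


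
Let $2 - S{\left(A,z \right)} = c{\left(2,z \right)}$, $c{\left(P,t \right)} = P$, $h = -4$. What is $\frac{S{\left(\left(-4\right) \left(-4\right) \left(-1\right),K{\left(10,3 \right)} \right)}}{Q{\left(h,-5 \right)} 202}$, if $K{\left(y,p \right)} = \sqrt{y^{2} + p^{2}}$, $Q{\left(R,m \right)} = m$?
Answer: $0$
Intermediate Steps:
$K{\left(y,p \right)} = \sqrt{p^{2} + y^{2}}$
$S{\left(A,z \right)} = 0$ ($S{\left(A,z \right)} = 2 - 2 = 0$)
$\frac{S{\left(\left(-4\right) \left(-4\right) \left(-1\right),K{\left(10,3 \right)} \right)}}{Q{\left(h,-5 \right)} 202} = \frac{0}{\left(-5\right) 202} = \frac{0}{-1010} = 0 \left(- \frac{1}{1010}\right) = 0$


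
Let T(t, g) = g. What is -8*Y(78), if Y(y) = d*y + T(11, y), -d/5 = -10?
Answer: -31824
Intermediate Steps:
d = 50 (d = -5*(-10) = 50)
Y(y) = 51*y (Y(y) = 50*y + y = 51*y)
-8*Y(78) = -408*78 = -8*3978 = -31824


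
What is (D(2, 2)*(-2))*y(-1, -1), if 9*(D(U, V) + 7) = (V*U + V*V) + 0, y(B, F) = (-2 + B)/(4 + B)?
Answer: -110/9 ≈ -12.222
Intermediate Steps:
y(B, F) = (-2 + B)/(4 + B)
D(U, V) = -7 + V²/9 + U*V/9 (D(U, V) = -7 + ((V*U + V*V) + 0)/9 = -7 + ((U*V + V²) + 0)/9 = -7 + ((V² + U*V) + 0)/9 = -7 + (V² + U*V)/9 = -7 + (V²/9 + U*V/9) = -7 + V²/9 + U*V/9)
(D(2, 2)*(-2))*y(-1, -1) = ((-7 + (⅑)*2² + (⅑)*2*2)*(-2))*((-2 - 1)/(4 - 1)) = ((-7 + (⅑)*4 + 4/9)*(-2))*(-3/3) = ((-7 + 4/9 + 4/9)*(-2))*((⅓)*(-3)) = -55/9*(-2)*(-1) = (110/9)*(-1) = -110/9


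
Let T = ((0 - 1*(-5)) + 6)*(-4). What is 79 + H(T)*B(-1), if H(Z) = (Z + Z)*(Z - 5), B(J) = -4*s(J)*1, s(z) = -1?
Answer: 17327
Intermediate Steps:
T = -44 (T = ((0 + 5) + 6)*(-4) = (5 + 6)*(-4) = 11*(-4) = -44)
B(J) = 4 (B(J) = -4*(-1)*1 = 4*1 = 4)
H(Z) = 2*Z*(-5 + Z) (H(Z) = (2*Z)*(-5 + Z) = 2*Z*(-5 + Z))
79 + H(T)*B(-1) = 79 + (2*(-44)*(-5 - 44))*4 = 79 + (2*(-44)*(-49))*4 = 79 + 4312*4 = 79 + 17248 = 17327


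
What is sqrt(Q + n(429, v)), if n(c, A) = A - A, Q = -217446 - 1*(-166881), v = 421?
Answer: I*sqrt(50565) ≈ 224.87*I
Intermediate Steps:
Q = -50565 (Q = -217446 + 166881 = -50565)
n(c, A) = 0
sqrt(Q + n(429, v)) = sqrt(-50565 + 0) = sqrt(-50565) = I*sqrt(50565)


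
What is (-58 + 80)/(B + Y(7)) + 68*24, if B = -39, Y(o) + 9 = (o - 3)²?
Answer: 26101/16 ≈ 1631.3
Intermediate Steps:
Y(o) = -9 + (-3 + o)² (Y(o) = -9 + (o - 3)² = -9 + (-3 + o)²)
(-58 + 80)/(B + Y(7)) + 68*24 = (-58 + 80)/(-39 + 7*(-6 + 7)) + 68*24 = 22/(-39 + 7*1) + 1632 = 22/(-39 + 7) + 1632 = 22/(-32) + 1632 = 22*(-1/32) + 1632 = -11/16 + 1632 = 26101/16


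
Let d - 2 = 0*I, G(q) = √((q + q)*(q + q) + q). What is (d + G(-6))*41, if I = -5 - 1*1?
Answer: 82 + 41*√138 ≈ 563.64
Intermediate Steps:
I = -6 (I = -5 - 1 = -6)
G(q) = √(q + 4*q²) (G(q) = √((2*q)*(2*q) + q) = √(4*q² + q) = √(q + 4*q²))
d = 2 (d = 2 + 0*(-6) = 2 + 0 = 2)
(d + G(-6))*41 = (2 + √(-6*(1 + 4*(-6))))*41 = (2 + √(-6*(1 - 24)))*41 = (2 + √(-6*(-23)))*41 = (2 + √138)*41 = 82 + 41*√138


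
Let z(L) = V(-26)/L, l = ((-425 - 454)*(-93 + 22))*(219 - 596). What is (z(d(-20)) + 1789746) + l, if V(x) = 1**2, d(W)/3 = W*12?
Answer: -15651681841/720 ≈ -2.1738e+7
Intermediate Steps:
d(W) = 36*W (d(W) = 3*(W*12) = 3*(12*W) = 36*W)
V(x) = 1
l = -23528193 (l = -879*(-71)*(-377) = 62409*(-377) = -23528193)
z(L) = 1/L
(z(d(-20)) + 1789746) + l = (1/(36*(-20)) + 1789746) - 23528193 = (1/(-720) + 1789746) - 23528193 = (-1/720 + 1789746) - 23528193 = 1288617119/720 - 23528193 = -15651681841/720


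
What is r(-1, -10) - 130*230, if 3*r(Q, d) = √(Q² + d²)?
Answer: -29900 + √101/3 ≈ -29897.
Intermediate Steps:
r(Q, d) = √(Q² + d²)/3
r(-1, -10) - 130*230 = √((-1)² + (-10)²)/3 - 130*230 = √(1 + 100)/3 - 29900 = √101/3 - 29900 = -29900 + √101/3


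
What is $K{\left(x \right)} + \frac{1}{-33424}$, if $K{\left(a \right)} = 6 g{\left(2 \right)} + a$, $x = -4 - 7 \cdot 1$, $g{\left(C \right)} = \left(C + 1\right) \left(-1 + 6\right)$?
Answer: $\frac{2640495}{33424} \approx 79.0$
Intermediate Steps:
$g{\left(C \right)} = 5 + 5 C$ ($g{\left(C \right)} = \left(1 + C\right) 5 = 5 + 5 C$)
$x = -11$ ($x = -4 - 7 = -11$)
$K{\left(a \right)} = 90 + a$ ($K{\left(a \right)} = 6 \left(5 + 5 \cdot 2\right) + a = 6 \left(5 + 10\right) + a = 6 \cdot 15 + a = 90 + a$)
$K{\left(x \right)} + \frac{1}{-33424} = \left(90 - 11\right) + \frac{1}{-33424} = 79 - \frac{1}{33424} = \frac{2640495}{33424}$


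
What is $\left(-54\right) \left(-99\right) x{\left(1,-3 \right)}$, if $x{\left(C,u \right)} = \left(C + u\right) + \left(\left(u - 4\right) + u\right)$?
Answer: $-64152$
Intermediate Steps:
$x{\left(C,u \right)} = -4 + C + 3 u$ ($x{\left(C,u \right)} = \left(C + u\right) + \left(\left(-4 + u\right) + u\right) = \left(C + u\right) + \left(-4 + 2 u\right) = -4 + C + 3 u$)
$\left(-54\right) \left(-99\right) x{\left(1,-3 \right)} = \left(-54\right) \left(-99\right) \left(-4 + 1 + 3 \left(-3\right)\right) = 5346 \left(-4 + 1 - 9\right) = 5346 \left(-12\right) = -64152$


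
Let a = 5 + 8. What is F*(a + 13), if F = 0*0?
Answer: 0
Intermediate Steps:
a = 13
F = 0
F*(a + 13) = 0*(13 + 13) = 0*26 = 0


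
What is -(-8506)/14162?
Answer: 4253/7081 ≈ 0.60062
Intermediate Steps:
-(-8506)/14162 = -1*(-4253/7081) = 4253/7081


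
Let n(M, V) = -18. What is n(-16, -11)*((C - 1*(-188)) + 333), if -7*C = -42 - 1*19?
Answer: -66744/7 ≈ -9534.9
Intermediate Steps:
C = 61/7 (C = -(-42 - 1*19)/7 = -(-42 - 19)/7 = -⅐*(-61) = 61/7 ≈ 8.7143)
n(-16, -11)*((C - 1*(-188)) + 333) = -18*((61/7 - 1*(-188)) + 333) = -18*((61/7 + 188) + 333) = -18*(1377/7 + 333) = -18*3708/7 = -66744/7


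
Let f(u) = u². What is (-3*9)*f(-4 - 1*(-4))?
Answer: 0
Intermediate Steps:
(-3*9)*f(-4 - 1*(-4)) = (-3*9)*(-4 - 1*(-4))² = -27*(-4 + 4)² = -27*0² = -27*0 = 0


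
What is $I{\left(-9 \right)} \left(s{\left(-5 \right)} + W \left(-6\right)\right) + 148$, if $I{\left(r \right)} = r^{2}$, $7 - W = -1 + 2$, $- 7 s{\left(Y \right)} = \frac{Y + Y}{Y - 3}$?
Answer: $- \frac{77909}{28} \approx -2782.5$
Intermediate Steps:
$s{\left(Y \right)} = - \frac{2 Y}{7 \left(-3 + Y\right)}$ ($s{\left(Y \right)} = - \frac{\left(Y + Y\right) \frac{1}{Y - 3}}{7} = - \frac{2 Y \frac{1}{-3 + Y}}{7} = - \frac{2 Y}{7 \left(-3 + Y\right)}$)
$W = 6$ ($W = 7 - \left(-1 + 2\right) = 7 - 1 = 6$)
$I{\left(-9 \right)} \left(s{\left(-5 \right)} + W \left(-6\right)\right) + 148 = \left(-9\right)^{2} \left(\left(-2\right) \left(-5\right) \frac{1}{-21 + 7 \left(-5\right)} + 6 \left(-6\right)\right) + 148 = 81 \left(\left(-2\right) \left(-5\right) \frac{1}{-21 - 35} - 36\right) + 148 = 81 \left(\left(-2\right) \left(-5\right) \frac{1}{-56} - 36\right) + 148 = 81 \left(\left(-2\right) \left(-5\right) \left(- \frac{1}{56}\right) - 36\right) + 148 = 81 \left(- \frac{5}{28} - 36\right) + 148 = 81 \left(- \frac{1013}{28}\right) + 148 = - \frac{82053}{28} + 148 = - \frac{77909}{28}$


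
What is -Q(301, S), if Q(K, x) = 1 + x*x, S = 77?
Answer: -5930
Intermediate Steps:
Q(K, x) = 1 + x**2
-Q(301, S) = -(1 + 77**2) = -(1 + 5929) = -1*5930 = -5930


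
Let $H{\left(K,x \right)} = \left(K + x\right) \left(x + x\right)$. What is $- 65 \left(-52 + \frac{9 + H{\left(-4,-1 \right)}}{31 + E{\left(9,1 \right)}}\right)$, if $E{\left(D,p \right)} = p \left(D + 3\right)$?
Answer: $\frac{144105}{43} \approx 3351.3$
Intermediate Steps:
$E{\left(D,p \right)} = p \left(3 + D\right)$
$H{\left(K,x \right)} = 2 x \left(K + x\right)$ ($H{\left(K,x \right)} = \left(K + x\right) 2 x = 2 x \left(K + x\right)$)
$- 65 \left(-52 + \frac{9 + H{\left(-4,-1 \right)}}{31 + E{\left(9,1 \right)}}\right) = - 65 \left(-52 + \frac{9 + 2 \left(-1\right) \left(-4 - 1\right)}{31 + 1 \left(3 + 9\right)}\right) = - 65 \left(-52 + \frac{9 + 2 \left(-1\right) \left(-5\right)}{31 + 1 \cdot 12}\right) = - 65 \left(-52 + \frac{9 + 10}{31 + 12}\right) = - 65 \left(-52 + \frac{19}{43}\right) = \left(-65\right) \left(- \frac{2217}{43}\right) = \frac{144105}{43}$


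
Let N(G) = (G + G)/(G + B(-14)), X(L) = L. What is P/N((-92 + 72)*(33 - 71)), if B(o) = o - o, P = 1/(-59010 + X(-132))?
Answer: -1/118284 ≈ -8.4542e-6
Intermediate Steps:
P = -1/59142 (P = 1/(-59010 - 132) = 1/(-59142) = -1/59142 ≈ -1.6908e-5)
B(o) = 0
N(G) = 2 (N(G) = (G + G)/(G + 0) = (2*G)/G = 2)
P/N((-92 + 72)*(33 - 71)) = -1/59142/2 = -1/59142*1/2 = -1/118284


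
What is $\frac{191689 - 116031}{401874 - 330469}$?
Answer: $\frac{75658}{71405} \approx 1.0596$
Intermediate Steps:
$\frac{191689 - 116031}{401874 - 330469} = \frac{191689 - 116031}{71405} = 75658 \cdot \frac{1}{71405} = \frac{75658}{71405}$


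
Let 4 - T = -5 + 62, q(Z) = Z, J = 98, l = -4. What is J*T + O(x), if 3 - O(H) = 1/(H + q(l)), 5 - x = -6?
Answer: -36338/7 ≈ -5191.1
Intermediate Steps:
x = 11 (x = 5 - 1*(-6) = 5 + 6 = 11)
T = -53 (T = 4 - (-5 + 62) = 4 - 1*57 = 4 - 57 = -53)
O(H) = 3 - 1/(-4 + H) (O(H) = 3 - 1/(H - 4) = 3 - 1/(-4 + H))
J*T + O(x) = 98*(-53) + (-13 + 3*11)/(-4 + 11) = -5194 + (-13 + 33)/7 = -5194 + (1/7)*20 = -5194 + 20/7 = -36338/7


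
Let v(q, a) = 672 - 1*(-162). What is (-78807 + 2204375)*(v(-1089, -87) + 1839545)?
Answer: 3911850710272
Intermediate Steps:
v(q, a) = 834 (v(q, a) = 672 + 162 = 834)
(-78807 + 2204375)*(v(-1089, -87) + 1839545) = (-78807 + 2204375)*(834 + 1839545) = 2125568*1840379 = 3911850710272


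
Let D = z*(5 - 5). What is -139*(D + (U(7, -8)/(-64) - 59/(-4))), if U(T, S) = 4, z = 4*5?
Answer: -32665/16 ≈ -2041.6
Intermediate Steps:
z = 20
D = 0 (D = 20*(5 - 5) = 20*0 = 0)
-139*(D + (U(7, -8)/(-64) - 59/(-4))) = -139*(0 + (4/(-64) - 59/(-4))) = -139*(0 + (4*(-1/64) - 59*(-¼))) = -139*(0 + (-1/16 + 59/4)) = -139*(0 + 235/16) = -139*235/16 = -32665/16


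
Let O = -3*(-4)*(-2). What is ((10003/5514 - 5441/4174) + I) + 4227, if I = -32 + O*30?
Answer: 19997597737/5753859 ≈ 3475.5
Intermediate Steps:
O = -24 (O = 12*(-2) = -24)
I = -752 (I = -32 - 24*30 = -32 - 720 = -752)
((10003/5514 - 5441/4174) + I) + 4227 = ((10003/5514 - 5441/4174) - 752) + 4227 = (2937712/5753859 - 752) + 4227 = -4323964256/5753859 + 4227 = 19997597737/5753859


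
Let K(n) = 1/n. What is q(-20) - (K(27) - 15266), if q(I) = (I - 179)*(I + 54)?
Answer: 229499/27 ≈ 8500.0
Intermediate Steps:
q(I) = (-179 + I)*(54 + I)
q(-20) - (K(27) - 15266) = (-9666 + (-20)² - 125*(-20)) - (1/27 - 15266) = (-9666 + 400 + 2500) - (1/27 - 15266) = -6766 - 1*(-412181/27) = -6766 + 412181/27 = 229499/27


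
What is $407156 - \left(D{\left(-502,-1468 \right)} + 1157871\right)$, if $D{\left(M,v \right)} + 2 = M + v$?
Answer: $-748743$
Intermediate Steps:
$D{\left(M,v \right)} = -2 + M + v$ ($D{\left(M,v \right)} = -2 + \left(M + v\right) = -2 + M + v$)
$407156 - \left(D{\left(-502,-1468 \right)} + 1157871\right) = 407156 - \left(\left(-2 - 502 - 1468\right) + 1157871\right) = 407156 - \left(-1972 + 1157871\right) = 407156 - 1155899 = -748743$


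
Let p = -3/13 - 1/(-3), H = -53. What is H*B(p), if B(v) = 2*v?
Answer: -424/39 ≈ -10.872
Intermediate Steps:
p = 4/39 (p = -3*1/13 - 1*(-⅓) = -3/13 + ⅓ = 4/39 ≈ 0.10256)
H*B(p) = -106*4/39 = -53*8/39 = -424/39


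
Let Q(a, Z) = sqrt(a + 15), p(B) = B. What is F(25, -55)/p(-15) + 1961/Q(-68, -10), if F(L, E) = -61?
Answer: 61/15 - 37*I*sqrt(53) ≈ 4.0667 - 269.36*I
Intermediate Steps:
Q(a, Z) = sqrt(15 + a)
F(25, -55)/p(-15) + 1961/Q(-68, -10) = -61/(-15) + 1961/(sqrt(15 - 68)) = -61*(-1/15) + 1961/(sqrt(-53)) = 61/15 + 1961/((I*sqrt(53))) = 61/15 + 1961*(-I*sqrt(53)/53) = 61/15 - 37*I*sqrt(53)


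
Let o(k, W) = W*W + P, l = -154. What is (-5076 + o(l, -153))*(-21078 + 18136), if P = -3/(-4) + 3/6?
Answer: -107878727/2 ≈ -5.3939e+7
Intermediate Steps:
P = 5/4 (P = -3*(-1/4) + 3*(1/6) = 3/4 + 1/2 = 5/4 ≈ 1.2500)
o(k, W) = 5/4 + W**2 (o(k, W) = W*W + 5/4 = W**2 + 5/4 = 5/4 + W**2)
(-5076 + o(l, -153))*(-21078 + 18136) = (-5076 + (5/4 + (-153)**2))*(-21078 + 18136) = (-5076 + (5/4 + 23409))*(-2942) = (-5076 + 93641/4)*(-2942) = (73337/4)*(-2942) = -107878727/2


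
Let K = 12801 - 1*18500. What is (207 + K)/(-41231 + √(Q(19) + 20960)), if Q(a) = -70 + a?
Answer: 56610163/424993613 + 1373*√20909/424993613 ≈ 0.13367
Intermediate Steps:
K = -5699 (K = 12801 - 18500 = -5699)
(207 + K)/(-41231 + √(Q(19) + 20960)) = (207 - 5699)/(-41231 + √((-70 + 19) + 20960)) = -5492/(-41231 + √(-51 + 20960)) = -5492/(-41231 + √20909)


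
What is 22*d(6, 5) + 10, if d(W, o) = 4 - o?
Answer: -12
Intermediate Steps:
22*d(6, 5) + 10 = 22*(4 - 1*5) + 10 = 22*(4 - 5) + 10 = 22*(-1) + 10 = -22 + 10 = -12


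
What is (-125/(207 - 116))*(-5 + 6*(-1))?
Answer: 1375/91 ≈ 15.110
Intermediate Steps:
(-125/(207 - 116))*(-5 + 6*(-1)) = (-125/91)*(-5 - 6) = -125*1/91*(-11) = -125/91*(-11) = 1375/91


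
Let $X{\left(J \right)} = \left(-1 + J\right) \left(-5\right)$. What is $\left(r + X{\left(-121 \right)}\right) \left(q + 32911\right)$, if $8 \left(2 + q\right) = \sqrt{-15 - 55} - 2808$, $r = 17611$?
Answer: $593239318 + \frac{18221 i \sqrt{70}}{8} \approx 5.9324 \cdot 10^{8} + 19056.0 i$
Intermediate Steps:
$X{\left(J \right)} = 5 - 5 J$
$q = -353 + \frac{i \sqrt{70}}{8}$ ($q = -2 + \frac{\sqrt{-15 - 55} - 2808}{8} = -2 + \frac{\sqrt{-70} - 2808}{8} = -2 + \frac{i \sqrt{70} - 2808}{8} = -2 + \frac{-2808 + i \sqrt{70}}{8} = -2 - \left(351 - \frac{i \sqrt{70}}{8}\right) = -353 + \frac{i \sqrt{70}}{8} \approx -353.0 + 1.0458 i$)
$\left(r + X{\left(-121 \right)}\right) \left(q + 32911\right) = \left(17611 + \left(5 - -605\right)\right) \left(\left(-353 + \frac{i \sqrt{70}}{8}\right) + 32911\right) = \left(17611 + \left(5 + 605\right)\right) \left(32558 + \frac{i \sqrt{70}}{8}\right) = \left(17611 + 610\right) \left(32558 + \frac{i \sqrt{70}}{8}\right) = 18221 \left(32558 + \frac{i \sqrt{70}}{8}\right) = 593239318 + \frac{18221 i \sqrt{70}}{8}$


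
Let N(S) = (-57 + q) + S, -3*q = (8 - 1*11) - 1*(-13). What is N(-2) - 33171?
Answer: -99700/3 ≈ -33233.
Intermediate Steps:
q = -10/3 (q = -((8 - 1*11) - 1*(-13))/3 = -((8 - 11) + 13)/3 = -(-3 + 13)/3 = -⅓*10 = -10/3 ≈ -3.3333)
N(S) = -181/3 + S (N(S) = (-57 - 10/3) + S = -181/3 + S)
N(-2) - 33171 = (-181/3 - 2) - 33171 = -187/3 - 33171 = -99700/3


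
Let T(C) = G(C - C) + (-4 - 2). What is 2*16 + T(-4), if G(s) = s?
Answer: 26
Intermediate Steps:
T(C) = -6 (T(C) = (C - C) + (-4 - 2) = 0 - 6 = -6)
2*16 + T(-4) = 2*16 - 6 = 32 - 6 = 26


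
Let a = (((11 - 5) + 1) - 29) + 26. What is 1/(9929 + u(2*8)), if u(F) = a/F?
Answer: 4/39717 ≈ 0.00010071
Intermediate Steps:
a = 4 (a = ((6 + 1) - 29) + 26 = (7 - 29) + 26 = -22 + 26 = 4)
u(F) = 4/F
1/(9929 + u(2*8)) = 1/(9929 + 4/((2*8))) = 1/(9929 + 4/16) = 1/(9929 + 4*(1/16)) = 1/(9929 + ¼) = 1/(39717/4) = 4/39717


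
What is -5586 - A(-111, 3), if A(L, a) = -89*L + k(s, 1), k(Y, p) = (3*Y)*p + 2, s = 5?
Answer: -15482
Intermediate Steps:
k(Y, p) = 2 + 3*Y*p (k(Y, p) = 3*Y*p + 2 = 2 + 3*Y*p)
A(L, a) = 17 - 89*L (A(L, a) = -89*L + (2 + 3*5*1) = -89*L + (2 + 15) = -89*L + 17 = 17 - 89*L)
-5586 - A(-111, 3) = -5586 - (17 - 89*(-111)) = -5586 - (17 + 9879) = -5586 - 1*9896 = -5586 - 9896 = -15482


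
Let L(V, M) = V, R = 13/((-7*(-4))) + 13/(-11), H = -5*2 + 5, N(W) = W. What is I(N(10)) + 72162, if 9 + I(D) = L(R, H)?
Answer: 22222903/308 ≈ 72152.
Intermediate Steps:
H = -5 (H = -10 + 5 = -5)
R = -221/308 (R = 13/28 + 13*(-1/11) = 13*(1/28) - 13/11 = 13/28 - 13/11 = -221/308 ≈ -0.71753)
I(D) = -2993/308 (I(D) = -9 - 221/308 = -2993/308)
I(N(10)) + 72162 = -2993/308 + 72162 = 22222903/308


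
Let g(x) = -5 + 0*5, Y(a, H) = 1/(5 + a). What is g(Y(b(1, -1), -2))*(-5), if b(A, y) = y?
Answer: 25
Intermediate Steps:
g(x) = -5 (g(x) = -5 + 0 = -5)
g(Y(b(1, -1), -2))*(-5) = -5*(-5) = 25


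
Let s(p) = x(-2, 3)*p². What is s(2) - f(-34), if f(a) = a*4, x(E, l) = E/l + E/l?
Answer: 392/3 ≈ 130.67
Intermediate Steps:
x(E, l) = 2*E/l
f(a) = 4*a
s(p) = -4*p²/3 (s(p) = (2*(-2)/3)*p² = (2*(-2)*(⅓))*p² = -4*p²/3)
s(2) - f(-34) = -4/3*2² - 4*(-34) = -4/3*4 - 1*(-136) = -16/3 + 136 = 392/3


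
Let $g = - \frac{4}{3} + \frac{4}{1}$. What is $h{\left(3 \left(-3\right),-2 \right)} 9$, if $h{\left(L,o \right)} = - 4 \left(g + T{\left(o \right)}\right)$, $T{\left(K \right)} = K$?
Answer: $-24$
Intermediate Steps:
$g = \frac{8}{3}$ ($g = \left(-4\right) \frac{1}{3} + 4 \cdot 1 = - \frac{4}{3} + 4 = \frac{8}{3} \approx 2.6667$)
$h{\left(L,o \right)} = - \frac{32}{3} - 4 o$ ($h{\left(L,o \right)} = - 4 \left(\frac{8}{3} + o\right) = - \frac{32}{3} - 4 o$)
$h{\left(3 \left(-3\right),-2 \right)} 9 = \left(- \frac{32}{3} - -8\right) 9 = \left(- \frac{32}{3} + 8\right) 9 = \left(- \frac{8}{3}\right) 9 = -24$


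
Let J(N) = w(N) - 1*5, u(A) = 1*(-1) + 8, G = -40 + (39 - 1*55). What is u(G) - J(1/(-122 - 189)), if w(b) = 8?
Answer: 4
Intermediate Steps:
G = -56 (G = -40 + (39 - 55) = -40 - 16 = -56)
u(A) = 7 (u(A) = -1 + 8 = 7)
J(N) = 3 (J(N) = 8 - 1*5 = 8 - 5 = 3)
u(G) - J(1/(-122 - 189)) = 7 - 1*3 = 7 - 3 = 4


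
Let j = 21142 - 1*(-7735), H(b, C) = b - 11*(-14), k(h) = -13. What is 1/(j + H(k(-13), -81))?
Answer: 1/29018 ≈ 3.4461e-5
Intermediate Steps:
H(b, C) = 154 + b (H(b, C) = b - 1*(-154) = b + 154 = 154 + b)
j = 28877 (j = 21142 + 7735 = 28877)
1/(j + H(k(-13), -81)) = 1/(28877 + (154 - 13)) = 1/(28877 + 141) = 1/29018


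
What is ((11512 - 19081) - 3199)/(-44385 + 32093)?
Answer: 2692/3073 ≈ 0.87602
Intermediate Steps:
((11512 - 19081) - 3199)/(-44385 + 32093) = (-7569 - 3199)/(-12292) = -10768*(-1/12292) = 2692/3073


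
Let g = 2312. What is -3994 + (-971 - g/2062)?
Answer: -5120071/1031 ≈ -4966.1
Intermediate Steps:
-3994 + (-971 - g/2062) = -3994 + (-971 - 2312/2062) = -3994 + (-971 - 1*1156/1031) = -3994 + (-971 - 1156/1031) = -3994 - 1002257/1031 = -5120071/1031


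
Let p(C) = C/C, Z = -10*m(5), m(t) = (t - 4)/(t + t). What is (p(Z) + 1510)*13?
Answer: 19643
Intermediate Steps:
m(t) = (-4 + t)/(2*t) (m(t) = (-4 + t)/((2*t)) = (-4 + t)*(1/(2*t)) = (-4 + t)/(2*t))
Z = -1 (Z = -5*(-4 + 5)/5 = -5/5 = -10*⅒ = -1)
p(C) = 1
(p(Z) + 1510)*13 = (1 + 1510)*13 = 1511*13 = 19643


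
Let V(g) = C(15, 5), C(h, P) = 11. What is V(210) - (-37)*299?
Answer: 11074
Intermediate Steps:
V(g) = 11
V(210) - (-37)*299 = 11 - (-37)*299 = 11 - 1*(-11063) = 11 + 11063 = 11074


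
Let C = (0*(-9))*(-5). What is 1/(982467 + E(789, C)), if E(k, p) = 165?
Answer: 1/982632 ≈ 1.0177e-6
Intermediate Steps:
C = 0 (C = 0*(-5) = 0)
1/(982467 + E(789, C)) = 1/(982467 + 165) = 1/982632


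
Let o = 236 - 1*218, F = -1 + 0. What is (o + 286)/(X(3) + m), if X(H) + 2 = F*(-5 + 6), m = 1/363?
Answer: -6897/68 ≈ -101.43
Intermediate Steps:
F = -1
o = 18 (o = 236 - 218 = 18)
m = 1/363 ≈ 0.0027548
X(H) = -3 (X(H) = -2 - (-5 + 6) = -2 - 1*1 = -2 - 1 = -3)
(o + 286)/(X(3) + m) = (18 + 286)/(-3 + 1/363) = 304/(-1088/363) = 304*(-363/1088) = -6897/68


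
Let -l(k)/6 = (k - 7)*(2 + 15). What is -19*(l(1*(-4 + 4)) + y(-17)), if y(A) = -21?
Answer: -13167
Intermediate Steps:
l(k) = 714 - 102*k (l(k) = -6*(k - 7)*(2 + 15) = -6*(-7 + k)*17 = -6*(-119 + 17*k) = 714 - 102*k)
-19*(l(1*(-4 + 4)) + y(-17)) = -19*((714 - 102*(-4 + 4)) - 21) = -19*((714 - 102*0) - 21) = -19*((714 + 0) - 21) = -19*(714 - 21) = -19*693 = -13167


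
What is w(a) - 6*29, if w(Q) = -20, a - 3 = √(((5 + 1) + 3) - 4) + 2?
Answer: -194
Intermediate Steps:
a = 5 + √5 (a = 3 + (√(((5 + 1) + 3) - 4) + 2) = 3 + (√((6 + 3) - 4) + 2) = 3 + (√(9 - 4) + 2) = 3 + (√5 + 2) = 3 + (2 + √5) = 5 + √5 ≈ 7.2361)
w(a) - 6*29 = -20 - 6*29 = -20 - 1*174 = -20 - 174 = -194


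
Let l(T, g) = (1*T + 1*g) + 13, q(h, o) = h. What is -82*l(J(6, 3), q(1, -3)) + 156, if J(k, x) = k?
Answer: -1484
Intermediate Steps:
l(T, g) = 13 + T + g (l(T, g) = (T + g) + 13 = 13 + T + g)
-82*l(J(6, 3), q(1, -3)) + 156 = -82*(13 + 6 + 1) + 156 = -82*20 + 156 = -1640 + 156 = -1484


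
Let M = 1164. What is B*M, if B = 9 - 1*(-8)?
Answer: 19788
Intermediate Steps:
B = 17 (B = 9 + 8 = 17)
B*M = 17*1164 = 19788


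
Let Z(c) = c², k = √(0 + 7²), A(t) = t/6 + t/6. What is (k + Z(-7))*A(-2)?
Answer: -112/3 ≈ -37.333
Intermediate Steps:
A(t) = t/3 (A(t) = t*(⅙) + t*(⅙) = t/6 + t/6 = t/3)
k = 7 (k = √(0 + 49) = √49 = 7)
(k + Z(-7))*A(-2) = (7 + (-7)²)*((⅓)*(-2)) = (7 + 49)*(-⅔) = 56*(-⅔) = -112/3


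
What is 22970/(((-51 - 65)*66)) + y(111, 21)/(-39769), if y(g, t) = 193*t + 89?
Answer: -472602541/152235732 ≈ -3.1044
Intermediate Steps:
y(g, t) = 89 + 193*t
22970/(((-51 - 65)*66)) + y(111, 21)/(-39769) = 22970/(((-51 - 65)*66)) + (89 + 193*21)/(-39769) = 22970/((-116*66)) + (89 + 4053)*(-1/39769) = 22970/(-7656) + 4142*(-1/39769) = 22970*(-1/7656) - 4142/39769 = -11485/3828 - 4142/39769 = -472602541/152235732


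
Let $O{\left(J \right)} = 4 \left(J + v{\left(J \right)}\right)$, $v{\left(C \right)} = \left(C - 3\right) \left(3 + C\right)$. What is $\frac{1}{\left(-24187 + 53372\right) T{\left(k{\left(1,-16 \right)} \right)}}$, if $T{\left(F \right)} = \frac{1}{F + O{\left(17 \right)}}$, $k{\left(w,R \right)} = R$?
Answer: $\frac{1172}{29185} \approx 0.040158$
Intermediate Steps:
$v{\left(C \right)} = \left(-3 + C\right) \left(3 + C\right)$
$O{\left(J \right)} = -36 + 4 J + 4 J^{2}$ ($O{\left(J \right)} = 4 \left(J + \left(-9 + J^{2}\right)\right) = 4 \left(-9 + J + J^{2}\right) = -36 + 4 J + 4 J^{2}$)
$T{\left(F \right)} = \frac{1}{1188 + F}$ ($T{\left(F \right)} = \frac{1}{F + \left(-36 + 4 \cdot 17 + 4 \cdot 17^{2}\right)} = \frac{1}{F + \left(-36 + 68 + 4 \cdot 289\right)} = \frac{1}{F + \left(-36 + 68 + 1156\right)} = \frac{1}{F + 1188} = \frac{1}{1188 + F}$)
$\frac{1}{\left(-24187 + 53372\right) T{\left(k{\left(1,-16 \right)} \right)}} = \frac{1}{\left(-24187 + 53372\right) \frac{1}{1188 - 16}} = \frac{1}{29185 \cdot \frac{1}{1172}} = \frac{\frac{1}{\frac{1}{1172}}}{29185} = \frac{1}{29185} \cdot 1172 = \frac{1172}{29185}$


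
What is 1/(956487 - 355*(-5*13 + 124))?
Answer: 1/935542 ≈ 1.0689e-6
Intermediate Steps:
1/(956487 - 355*(-5*13 + 124)) = 1/(956487 - 355*(-65 + 124)) = 1/(956487 - 355*59) = 1/(956487 - 20945) = 1/935542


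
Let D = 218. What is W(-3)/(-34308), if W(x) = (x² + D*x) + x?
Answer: 18/953 ≈ 0.018888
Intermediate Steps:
W(x) = x² + 219*x (W(x) = (x² + 218*x) + x = x² + 219*x)
W(-3)/(-34308) = -3*(219 - 3)/(-34308) = -3*216*(-1/34308) = -648*(-1/34308) = 18/953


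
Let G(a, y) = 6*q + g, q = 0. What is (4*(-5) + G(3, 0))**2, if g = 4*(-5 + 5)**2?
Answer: 400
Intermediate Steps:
g = 0 (g = 4*0**2 = 4*0 = 0)
G(a, y) = 0 (G(a, y) = 6*0 + 0 = 0 + 0 = 0)
(4*(-5) + G(3, 0))**2 = (4*(-5) + 0)**2 = (-20 + 0)**2 = (-20)**2 = 400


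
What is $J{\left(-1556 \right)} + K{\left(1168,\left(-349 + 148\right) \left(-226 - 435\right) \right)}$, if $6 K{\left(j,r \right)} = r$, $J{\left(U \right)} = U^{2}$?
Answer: $\frac{4886559}{2} \approx 2.4433 \cdot 10^{6}$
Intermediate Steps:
$K{\left(j,r \right)} = \frac{r}{6}$
$J{\left(-1556 \right)} + K{\left(1168,\left(-349 + 148\right) \left(-226 - 435\right) \right)} = \left(-1556\right)^{2} + \frac{\left(-349 + 148\right) \left(-226 - 435\right)}{6} = 2421136 + \frac{\left(-201\right) \left(-661\right)}{6} = 2421136 + \frac{1}{6} \cdot 132861 = 2421136 + \frac{44287}{2} = \frac{4886559}{2}$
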